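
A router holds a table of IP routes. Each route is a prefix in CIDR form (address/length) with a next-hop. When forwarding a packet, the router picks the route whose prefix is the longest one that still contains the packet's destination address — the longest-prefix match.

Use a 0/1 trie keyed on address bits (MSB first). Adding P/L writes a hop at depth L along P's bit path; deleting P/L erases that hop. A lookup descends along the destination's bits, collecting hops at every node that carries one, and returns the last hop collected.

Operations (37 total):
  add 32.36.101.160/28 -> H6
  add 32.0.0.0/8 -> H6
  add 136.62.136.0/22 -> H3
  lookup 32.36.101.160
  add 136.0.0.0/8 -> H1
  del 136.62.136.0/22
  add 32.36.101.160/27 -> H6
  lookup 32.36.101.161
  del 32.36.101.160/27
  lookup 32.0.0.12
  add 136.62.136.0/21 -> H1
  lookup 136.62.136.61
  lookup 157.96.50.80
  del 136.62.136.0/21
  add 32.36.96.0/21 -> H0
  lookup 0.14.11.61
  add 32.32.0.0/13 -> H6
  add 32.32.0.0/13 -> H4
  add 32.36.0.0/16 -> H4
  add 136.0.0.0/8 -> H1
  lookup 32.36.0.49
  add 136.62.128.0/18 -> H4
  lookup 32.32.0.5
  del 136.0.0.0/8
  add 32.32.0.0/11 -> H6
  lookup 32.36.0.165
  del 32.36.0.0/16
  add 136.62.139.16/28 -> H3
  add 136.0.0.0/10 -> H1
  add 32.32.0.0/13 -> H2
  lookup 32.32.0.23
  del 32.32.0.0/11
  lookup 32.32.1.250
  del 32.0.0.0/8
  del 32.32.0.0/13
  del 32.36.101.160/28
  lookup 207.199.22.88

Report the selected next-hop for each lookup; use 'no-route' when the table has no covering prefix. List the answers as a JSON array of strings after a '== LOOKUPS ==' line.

Process each operation:
  add 32.36.101.160/28 -> H6 at depth 28
  add 32.0.0.0/8 -> H6 at depth 8
  add 136.62.136.0/22 -> H3 at depth 22
  Q 32.36.101.160: descend 0010000000100100011001011010 ; hops seen [H6,H6] ; pick H6
  add 136.0.0.0/8 -> H1 at depth 8
  del 136.62.136.0/22 (clear depth 22)
  add 32.36.101.160/27 -> H6 at depth 27
  Q 32.36.101.161: descend 0010000000100100011001011010 ; hops seen [H6,H6,H6] ; pick H6
  del 32.36.101.160/27 (clear depth 27)
  Q 32.0.0.12: descend 0010000000 ; hops seen [H6] ; pick H6
  add 136.62.136.0/21 -> H1 at depth 21
  Q 136.62.136.61: descend 1000100000111110100010 ; hops seen [H1,H1] ; pick H1
  Q 157.96.50.80: descend 100 ; hops seen [∅] ; pick no-route
  del 136.62.136.0/21 (clear depth 21)
  add 32.36.96.0/21 -> H0 at depth 21
  Q 0.14.11.61: descend 00 ; hops seen [∅] ; pick no-route
  add 32.32.0.0/13 -> H6 at depth 13
  add 32.32.0.0/13 -> H4 at depth 13
  add 32.36.0.0/16 -> H4 at depth 16
  add 136.0.0.0/8 -> H1 at depth 8
  Q 32.36.0.49: descend 00100000001001000 ; hops seen [H6,H4,H4] ; pick H4
  add 136.62.128.0/18 -> H4 at depth 18
  Q 32.32.0.5: descend 0010000000100 ; hops seen [H6,H4] ; pick H4
  del 136.0.0.0/8 (clear depth 8)
  add 32.32.0.0/11 -> H6 at depth 11
  Q 32.36.0.165: descend 00100000001001000 ; hops seen [H6,H6,H4,H4] ; pick H4
  del 32.36.0.0/16 (clear depth 16)
  add 136.62.139.16/28 -> H3 at depth 28
  add 136.0.0.0/10 -> H1 at depth 10
  add 32.32.0.0/13 -> H2 at depth 13
  Q 32.32.0.23: descend 0010000000100 ; hops seen [H6,H6,H2] ; pick H2
  del 32.32.0.0/11 (clear depth 11)
  Q 32.32.1.250: descend 0010000000100 ; hops seen [H6,H2] ; pick H2
  del 32.0.0.0/8 (clear depth 8)
  del 32.32.0.0/13 (clear depth 13)
  del 32.36.101.160/28 (clear depth 28)
  Q 207.199.22.88: descend 1 ; hops seen [∅] ; pick no-route

== LOOKUPS ==
["H6","H6","H6","H1","no-route","no-route","H4","H4","H4","H2","H2","no-route"]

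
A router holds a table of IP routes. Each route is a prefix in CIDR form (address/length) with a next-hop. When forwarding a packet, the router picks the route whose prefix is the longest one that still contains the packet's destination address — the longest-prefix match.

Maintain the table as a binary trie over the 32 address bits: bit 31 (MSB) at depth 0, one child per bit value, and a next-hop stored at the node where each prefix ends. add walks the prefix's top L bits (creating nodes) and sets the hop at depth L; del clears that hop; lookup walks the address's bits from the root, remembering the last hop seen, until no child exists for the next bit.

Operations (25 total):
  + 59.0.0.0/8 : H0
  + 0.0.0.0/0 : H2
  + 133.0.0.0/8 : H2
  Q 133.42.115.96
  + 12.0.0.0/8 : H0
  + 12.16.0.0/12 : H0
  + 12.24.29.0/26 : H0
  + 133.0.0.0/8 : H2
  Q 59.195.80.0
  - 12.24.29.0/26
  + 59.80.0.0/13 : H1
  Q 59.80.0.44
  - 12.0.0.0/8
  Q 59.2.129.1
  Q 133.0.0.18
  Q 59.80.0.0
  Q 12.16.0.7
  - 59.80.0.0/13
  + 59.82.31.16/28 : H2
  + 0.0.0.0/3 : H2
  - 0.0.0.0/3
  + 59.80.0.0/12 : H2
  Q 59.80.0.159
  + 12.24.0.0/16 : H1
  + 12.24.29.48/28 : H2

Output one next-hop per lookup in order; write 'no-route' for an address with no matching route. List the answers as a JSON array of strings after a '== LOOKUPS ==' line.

Apply in order:
  + 59.0.0.0/8 (H0) depth=8
  + 0.0.0.0/0 (H2) depth=0
  + 133.0.0.0/8 (H2) depth=8
  Q 133.42.115.96: descend 10000101 ; hops seen [H2,H2] ; pick H2
  + 12.0.0.0/8 (H0) depth=8
  + 12.16.0.0/12 (H0) depth=12
  + 12.24.29.0/26 (H0) depth=26
  + 133.0.0.0/8 (H2) depth=8
  Q 59.195.80.0: descend 00111011 ; hops seen [H2,H0] ; pick H0
  - 12.24.29.0/26 clear@26
  + 59.80.0.0/13 (H1) depth=13
  Q 59.80.0.44: descend 0011101101010 ; hops seen [H2,H0,H1] ; pick H1
  - 12.0.0.0/8 clear@8
  Q 59.2.129.1: descend 001110110 ; hops seen [H2,H0] ; pick H0
  Q 133.0.0.18: descend 10000101 ; hops seen [H2,H2] ; pick H2
  Q 59.80.0.0: descend 0011101101010 ; hops seen [H2,H0,H1] ; pick H1
  Q 12.16.0.7: descend 000011000001 ; hops seen [H2,H0] ; pick H0
  - 59.80.0.0/13 clear@13
  + 59.82.31.16/28 (H2) depth=28
  + 0.0.0.0/3 (H2) depth=3
  - 0.0.0.0/3 clear@3
  + 59.80.0.0/12 (H2) depth=12
  Q 59.80.0.159: descend 00111011010100 ; hops seen [H2,H0,H2] ; pick H2
  + 12.24.0.0/16 (H1) depth=16
  + 12.24.29.48/28 (H2) depth=28

== LOOKUPS ==
["H2","H0","H1","H0","H2","H1","H0","H2"]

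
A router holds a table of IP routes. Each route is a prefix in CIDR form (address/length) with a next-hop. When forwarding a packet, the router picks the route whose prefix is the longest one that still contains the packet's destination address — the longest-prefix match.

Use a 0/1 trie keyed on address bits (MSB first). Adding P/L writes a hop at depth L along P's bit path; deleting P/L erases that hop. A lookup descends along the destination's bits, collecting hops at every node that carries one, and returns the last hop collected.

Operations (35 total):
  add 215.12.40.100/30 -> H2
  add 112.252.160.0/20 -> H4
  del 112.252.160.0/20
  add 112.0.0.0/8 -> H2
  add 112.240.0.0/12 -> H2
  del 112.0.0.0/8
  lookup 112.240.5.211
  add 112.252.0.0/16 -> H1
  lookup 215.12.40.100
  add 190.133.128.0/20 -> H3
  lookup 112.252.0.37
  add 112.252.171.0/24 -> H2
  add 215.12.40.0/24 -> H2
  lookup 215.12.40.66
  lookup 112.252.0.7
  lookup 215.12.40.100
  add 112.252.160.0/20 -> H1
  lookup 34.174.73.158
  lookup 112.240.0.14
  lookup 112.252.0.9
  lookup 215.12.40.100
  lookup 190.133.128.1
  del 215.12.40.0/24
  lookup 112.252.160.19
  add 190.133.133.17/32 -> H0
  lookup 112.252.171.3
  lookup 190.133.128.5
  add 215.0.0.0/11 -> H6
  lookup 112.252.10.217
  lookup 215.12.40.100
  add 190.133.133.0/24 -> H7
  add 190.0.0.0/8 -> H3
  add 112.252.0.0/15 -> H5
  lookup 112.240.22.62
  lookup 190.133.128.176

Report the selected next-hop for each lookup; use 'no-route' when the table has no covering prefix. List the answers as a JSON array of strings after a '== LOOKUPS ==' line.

Process each operation:
  + 215.12.40.100/30 (H2) depth=30
  + 112.252.160.0/20 (H4) depth=20
  del 112.252.160.0/20 (clear depth 20)
  + 112.0.0.0/8 (H2) depth=8
  + 112.240.0.0/12 (H2) depth=12
  del 112.0.0.0/8 (clear depth 8)
  Q 112.240.5.211: descend 011100001111 ; hops seen [H2] ; pick H2
  + 112.252.0.0/16 (H1) depth=16
  Q 215.12.40.100: descend 110101110000110000101000011001 ; hops seen [H2] ; pick H2
  + 190.133.128.0/20 (H3) depth=20
  Q 112.252.0.37: descend 0111000011111100 ; hops seen [H2,H1] ; pick H1
  + 112.252.171.0/24 (H2) depth=24
  + 215.12.40.0/24 (H2) depth=24
  Q 215.12.40.66: descend 11010111000011000010100001 ; hops seen [H2] ; pick H2
  Q 112.252.0.7: descend 0111000011111100 ; hops seen [H2,H1] ; pick H1
  Q 215.12.40.100: descend 110101110000110000101000011001 ; hops seen [H2,H2] ; pick H2
  + 112.252.160.0/20 (H1) depth=20
  Q 34.174.73.158: descend 0 ; hops seen [∅] ; pick no-route
  Q 112.240.0.14: descend 011100001111 ; hops seen [H2] ; pick H2
  Q 112.252.0.9: descend 0111000011111100 ; hops seen [H2,H1] ; pick H1
  Q 215.12.40.100: descend 110101110000110000101000011001 ; hops seen [H2,H2] ; pick H2
  Q 190.133.128.1: descend 10111110100001011000 ; hops seen [H3] ; pick H3
  del 215.12.40.0/24 (clear depth 24)
  Q 112.252.160.19: descend 01110000111111001010 ; hops seen [H2,H1,H1] ; pick H1
  + 190.133.133.17/32 (H0) depth=32
  Q 112.252.171.3: descend 011100001111110010101011 ; hops seen [H2,H1,H1,H2] ; pick H2
  Q 190.133.128.5: descend 101111101000010110000 ; hops seen [H3] ; pick H3
  + 215.0.0.0/11 (H6) depth=11
  Q 112.252.10.217: descend 0111000011111100 ; hops seen [H2,H1] ; pick H1
  Q 215.12.40.100: descend 110101110000110000101000011001 ; hops seen [H6,H2] ; pick H2
  + 190.133.133.0/24 (H7) depth=24
  + 190.0.0.0/8 (H3) depth=8
  + 112.252.0.0/15 (H5) depth=15
  Q 112.240.22.62: descend 011100001111 ; hops seen [H2] ; pick H2
  Q 190.133.128.176: descend 101111101000010110000 ; hops seen [H3,H3] ; pick H3

== LOOKUPS ==
["H2","H2","H1","H2","H1","H2","no-route","H2","H1","H2","H3","H1","H2","H3","H1","H2","H2","H3"]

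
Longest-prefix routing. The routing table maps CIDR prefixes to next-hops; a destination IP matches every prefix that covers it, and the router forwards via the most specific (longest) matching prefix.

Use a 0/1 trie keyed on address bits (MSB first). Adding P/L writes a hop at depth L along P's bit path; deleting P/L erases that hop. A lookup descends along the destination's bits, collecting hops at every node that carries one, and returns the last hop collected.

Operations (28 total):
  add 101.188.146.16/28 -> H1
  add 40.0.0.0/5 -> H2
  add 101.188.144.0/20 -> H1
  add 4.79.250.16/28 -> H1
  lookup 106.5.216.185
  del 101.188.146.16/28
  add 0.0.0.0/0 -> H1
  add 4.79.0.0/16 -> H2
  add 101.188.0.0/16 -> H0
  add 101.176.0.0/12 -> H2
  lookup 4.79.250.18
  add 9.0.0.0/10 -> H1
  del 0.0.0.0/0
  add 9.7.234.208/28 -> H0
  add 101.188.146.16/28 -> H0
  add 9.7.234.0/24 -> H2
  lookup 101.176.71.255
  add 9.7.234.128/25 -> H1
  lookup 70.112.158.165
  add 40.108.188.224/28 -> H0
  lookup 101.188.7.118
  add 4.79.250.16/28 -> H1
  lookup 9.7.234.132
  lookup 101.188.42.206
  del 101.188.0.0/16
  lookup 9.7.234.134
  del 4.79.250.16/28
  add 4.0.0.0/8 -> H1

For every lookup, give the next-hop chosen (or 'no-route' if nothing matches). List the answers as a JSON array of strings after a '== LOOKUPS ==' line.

Process each operation:
  add 101.188.146.16/28 -> H1 at depth 28
  add 40.0.0.0/5 -> H2 at depth 5
  add 101.188.144.0/20 -> H1 at depth 20
  add 4.79.250.16/28 -> H1 at depth 28
  ? 106.5.216.185  path d0:-→d1:-→d2:-→d3:-→d4:-  best=no-route
  - 101.188.146.16/28 clear@28
  add 0.0.0.0/0 -> H1 at depth 0
  add 4.79.0.0/16 -> H2 at depth 16
  add 101.188.0.0/16 -> H0 at depth 16
  add 101.176.0.0/12 -> H2 at depth 12
  ? 4.79.250.18  path d0:H1→d1:-→d2:-→d3:-→d4:-→d5:-→d6:-→d7:-→d8:-→d9:-→d10:-→d11:-→d12:-→d13:-→d14:-→d15:-→d16:H2→d17:-→d18:-→d19:-→d20:-→d21:-→d22:-→d23:-→d24:-→d25:-→d26:-→d27:-→d28:H1  best=H1
  add 9.0.0.0/10 -> H1 at depth 10
  - 0.0.0.0/0 clear@0
  add 9.7.234.208/28 -> H0 at depth 28
  add 101.188.146.16/28 -> H0 at depth 28
  add 9.7.234.0/24 -> H2 at depth 24
  ? 101.176.71.255  path d0:-→d1:-→d2:-→d3:-→d4:-→d5:-→d6:-→d7:-→d8:-→d9:-→d10:-→d11:-→d12:H2  best=H2
  add 9.7.234.128/25 -> H1 at depth 25
  ? 70.112.158.165  path d0:-→d1:-→d2:-  best=no-route
  add 40.108.188.224/28 -> H0 at depth 28
  ? 101.188.7.118  path d0:-→d1:-→d2:-→d3:-→d4:-→d5:-→d6:-→d7:-→d8:-→d9:-→d10:-→d11:-→d12:H2→d13:-→d14:-→d15:-→d16:H0  best=H0
  add 4.79.250.16/28 -> H1 at depth 28
  ? 9.7.234.132  path d0:-→d1:-→d2:-→d3:-→d4:-→d5:-→d6:-→d7:-→d8:-→d9:-→d10:H1→d11:-→d12:-→d13:-→d14:-→d15:-→d16:-→d17:-→d18:-→d19:-→d20:-→d21:-→d22:-→d23:-→d24:H2→d25:H1  best=H1
  ? 101.188.42.206  path d0:-→d1:-→d2:-→d3:-→d4:-→d5:-→d6:-→d7:-→d8:-→d9:-→d10:-→d11:-→d12:H2→d13:-→d14:-→d15:-→d16:H0  best=H0
  - 101.188.0.0/16 clear@16
  ? 9.7.234.134  path d0:-→d1:-→d2:-→d3:-→d4:-→d5:-→d6:-→d7:-→d8:-→d9:-→d10:H1→d11:-→d12:-→d13:-→d14:-→d15:-→d16:-→d17:-→d18:-→d19:-→d20:-→d21:-→d22:-→d23:-→d24:H2→d25:H1  best=H1
  - 4.79.250.16/28 clear@28
  add 4.0.0.0/8 -> H1 at depth 8

== LOOKUPS ==
["no-route","H1","H2","no-route","H0","H1","H0","H1"]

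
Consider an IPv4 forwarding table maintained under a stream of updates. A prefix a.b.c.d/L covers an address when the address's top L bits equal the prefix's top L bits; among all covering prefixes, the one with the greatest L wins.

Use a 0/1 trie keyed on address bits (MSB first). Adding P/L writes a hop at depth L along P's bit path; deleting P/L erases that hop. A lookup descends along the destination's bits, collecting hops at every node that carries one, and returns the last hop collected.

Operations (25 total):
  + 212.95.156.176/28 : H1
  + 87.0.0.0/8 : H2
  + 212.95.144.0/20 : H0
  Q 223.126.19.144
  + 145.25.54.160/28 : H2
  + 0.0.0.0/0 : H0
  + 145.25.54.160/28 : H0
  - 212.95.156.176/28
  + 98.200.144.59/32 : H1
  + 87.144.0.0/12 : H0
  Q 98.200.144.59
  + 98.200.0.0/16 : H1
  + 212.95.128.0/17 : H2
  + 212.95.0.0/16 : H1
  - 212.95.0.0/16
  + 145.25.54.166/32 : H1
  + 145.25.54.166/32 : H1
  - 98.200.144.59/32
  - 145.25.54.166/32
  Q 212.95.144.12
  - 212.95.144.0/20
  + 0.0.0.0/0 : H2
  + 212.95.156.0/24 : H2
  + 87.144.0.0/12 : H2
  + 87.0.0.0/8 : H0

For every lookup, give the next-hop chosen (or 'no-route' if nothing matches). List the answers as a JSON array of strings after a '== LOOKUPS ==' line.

Trace:
  + 212.95.156.176/28 (H1) depth=28
  + 87.0.0.0/8 (H2) depth=8
  + 212.95.144.0/20 (H0) depth=20
  Q 223.126.19.144: descend 1101 ; hops seen [∅] ; pick no-route
  + 145.25.54.160/28 (H2) depth=28
  + 0.0.0.0/0 (H0) depth=0
  + 145.25.54.160/28 (H0) depth=28
  del 212.95.156.176/28 (clear depth 28)
  + 98.200.144.59/32 (H1) depth=32
  + 87.144.0.0/12 (H0) depth=12
  Q 98.200.144.59: descend 01100010110010001001000000111011 ; hops seen [H0,H1] ; pick H1
  + 98.200.0.0/16 (H1) depth=16
  + 212.95.128.0/17 (H2) depth=17
  + 212.95.0.0/16 (H1) depth=16
  del 212.95.0.0/16 (clear depth 16)
  + 145.25.54.166/32 (H1) depth=32
  + 145.25.54.166/32 (H1) depth=32
  del 98.200.144.59/32 (clear depth 32)
  del 145.25.54.166/32 (clear depth 32)
  Q 212.95.144.12: descend 11010100010111111001 ; hops seen [H0,H2,H0] ; pick H0
  del 212.95.144.0/20 (clear depth 20)
  + 0.0.0.0/0 (H2) depth=0
  + 212.95.156.0/24 (H2) depth=24
  + 87.144.0.0/12 (H2) depth=12
  + 87.0.0.0/8 (H0) depth=8

== LOOKUPS ==
["no-route","H1","H0"]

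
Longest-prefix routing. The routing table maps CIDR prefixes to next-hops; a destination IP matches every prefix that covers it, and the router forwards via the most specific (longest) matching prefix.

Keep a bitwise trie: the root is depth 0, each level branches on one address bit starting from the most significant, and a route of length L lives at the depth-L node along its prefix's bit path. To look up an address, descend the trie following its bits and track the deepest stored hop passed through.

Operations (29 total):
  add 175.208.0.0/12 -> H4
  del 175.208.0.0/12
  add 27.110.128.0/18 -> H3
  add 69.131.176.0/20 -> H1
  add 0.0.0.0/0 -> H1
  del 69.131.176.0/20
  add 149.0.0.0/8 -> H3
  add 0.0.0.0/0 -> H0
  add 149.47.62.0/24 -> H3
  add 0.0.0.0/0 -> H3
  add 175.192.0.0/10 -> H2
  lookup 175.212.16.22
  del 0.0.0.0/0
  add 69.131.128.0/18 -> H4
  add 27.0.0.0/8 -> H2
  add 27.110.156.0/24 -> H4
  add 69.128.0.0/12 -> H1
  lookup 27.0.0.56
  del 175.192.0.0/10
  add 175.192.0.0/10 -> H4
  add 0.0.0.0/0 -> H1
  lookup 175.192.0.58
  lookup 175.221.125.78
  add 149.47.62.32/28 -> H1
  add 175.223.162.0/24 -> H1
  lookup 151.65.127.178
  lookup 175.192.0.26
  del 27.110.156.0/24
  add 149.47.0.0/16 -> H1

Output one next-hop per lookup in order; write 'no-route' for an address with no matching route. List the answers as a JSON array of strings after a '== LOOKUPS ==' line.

Trace:
  + 175.208.0.0/12 (H4) depth=12
  - 175.208.0.0/12 clear@12
  + 27.110.128.0/18 (H3) depth=18
  + 69.131.176.0/20 (H1) depth=20
  + 0.0.0.0/0 (H1) depth=0
  - 69.131.176.0/20 clear@20
  + 149.0.0.0/8 (H3) depth=8
  + 0.0.0.0/0 (H0) depth=0
  + 149.47.62.0/24 (H3) depth=24
  + 0.0.0.0/0 (H3) depth=0
  + 175.192.0.0/10 (H2) depth=10
  ? 175.212.16.22  path d0:H3→d1:-→d2:-→d3:-→d4:-→d5:-→d6:-→d7:-→d8:-→d9:-→d10:H2→d11:-→d12:-  best=H2
  - 0.0.0.0/0 clear@0
  + 69.131.128.0/18 (H4) depth=18
  + 27.0.0.0/8 (H2) depth=8
  + 27.110.156.0/24 (H4) depth=24
  + 69.128.0.0/12 (H1) depth=12
  ? 27.0.0.56  path d0:-→d1:-→d2:-→d3:-→d4:-→d5:-→d6:-→d7:-→d8:H2→d9:-  best=H2
  - 175.192.0.0/10 clear@10
  + 175.192.0.0/10 (H4) depth=10
  + 0.0.0.0/0 (H1) depth=0
  ? 175.192.0.58  path d0:H1→d1:-→d2:-→d3:-→d4:-→d5:-→d6:-→d7:-→d8:-→d9:-→d10:H4→d11:-  best=H4
  ? 175.221.125.78  path d0:H1→d1:-→d2:-→d3:-→d4:-→d5:-→d6:-→d7:-→d8:-→d9:-→d10:H4→d11:-→d12:-  best=H4
  + 149.47.62.32/28 (H1) depth=28
  + 175.223.162.0/24 (H1) depth=24
  ? 151.65.127.178  path d0:H1→d1:-→d2:-→d3:-→d4:-→d5:-→d6:-  best=H1
  ? 175.192.0.26  path d0:H1→d1:-→d2:-→d3:-→d4:-→d5:-→d6:-→d7:-→d8:-→d9:-→d10:H4→d11:-  best=H4
  - 27.110.156.0/24 clear@24
  + 149.47.0.0/16 (H1) depth=16

== LOOKUPS ==
["H2","H2","H4","H4","H1","H4"]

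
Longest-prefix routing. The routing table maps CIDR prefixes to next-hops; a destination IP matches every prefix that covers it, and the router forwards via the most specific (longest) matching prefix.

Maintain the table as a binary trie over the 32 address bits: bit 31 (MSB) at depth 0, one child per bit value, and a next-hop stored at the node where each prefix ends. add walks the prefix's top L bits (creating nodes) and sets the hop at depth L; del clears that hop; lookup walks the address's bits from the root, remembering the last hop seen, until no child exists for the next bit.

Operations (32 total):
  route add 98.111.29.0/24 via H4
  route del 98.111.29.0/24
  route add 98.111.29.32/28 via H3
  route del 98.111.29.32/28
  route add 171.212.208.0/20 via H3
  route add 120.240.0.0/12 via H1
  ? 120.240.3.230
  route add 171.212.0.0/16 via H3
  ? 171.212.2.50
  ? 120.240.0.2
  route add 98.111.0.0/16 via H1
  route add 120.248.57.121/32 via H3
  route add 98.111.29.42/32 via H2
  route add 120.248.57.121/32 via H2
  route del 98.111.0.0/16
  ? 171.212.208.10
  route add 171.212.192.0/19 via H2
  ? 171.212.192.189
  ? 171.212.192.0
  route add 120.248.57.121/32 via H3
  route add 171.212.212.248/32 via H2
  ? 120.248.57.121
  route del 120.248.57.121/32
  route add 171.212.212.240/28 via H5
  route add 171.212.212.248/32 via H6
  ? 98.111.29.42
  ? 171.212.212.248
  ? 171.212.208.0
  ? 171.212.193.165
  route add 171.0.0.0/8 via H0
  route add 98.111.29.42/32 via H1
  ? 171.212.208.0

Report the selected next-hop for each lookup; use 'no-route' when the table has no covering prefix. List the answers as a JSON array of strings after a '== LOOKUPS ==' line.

Apply in order:
  add 98.111.29.0/24 -> H4 at depth 24
  del 98.111.29.0/24 (clear depth 24)
  add 98.111.29.32/28 -> H3 at depth 28
  del 98.111.29.32/28 (clear depth 28)
  add 171.212.208.0/20 -> H3 at depth 20
  add 120.240.0.0/12 -> H1 at depth 12
  lookup 120.240.3.230: bits 011110001111 walk d0:-→d1:-→d2:-→d3:-→d4:-→d5:-→d6:-→d7:-→d8:-→d9:-→d10:-→d11:-→d12:H1 -> H1
  add 171.212.0.0/16 -> H3 at depth 16
  lookup 171.212.2.50: bits 1010101111010100 walk d0:-→d1:-→d2:-→d3:-→d4:-→d5:-→d6:-→d7:-→d8:-→d9:-→d10:-→d11:-→d12:-→d13:-→d14:-→d15:-→d16:H3 -> H3
  lookup 120.240.0.2: bits 011110001111 walk d0:-→d1:-→d2:-→d3:-→d4:-→d5:-→d6:-→d7:-→d8:-→d9:-→d10:-→d11:-→d12:H1 -> H1
  add 98.111.0.0/16 -> H1 at depth 16
  add 120.248.57.121/32 -> H3 at depth 32
  add 98.111.29.42/32 -> H2 at depth 32
  add 120.248.57.121/32 -> H2 at depth 32
  del 98.111.0.0/16 (clear depth 16)
  lookup 171.212.208.10: bits 10101011110101001101 walk d0:-→d1:-→d2:-→d3:-→d4:-→d5:-→d6:-→d7:-→d8:-→d9:-→d10:-→d11:-→d12:-→d13:-→d14:-→d15:-→d16:H3→d17:-→d18:-→d19:-→d20:H3 -> H3
  add 171.212.192.0/19 -> H2 at depth 19
  lookup 171.212.192.189: bits 1010101111010100110 walk d0:-→d1:-→d2:-→d3:-→d4:-→d5:-→d6:-→d7:-→d8:-→d9:-→d10:-→d11:-→d12:-→d13:-→d14:-→d15:-→d16:H3→d17:-→d18:-→d19:H2 -> H2
  lookup 171.212.192.0: bits 1010101111010100110 walk d0:-→d1:-→d2:-→d3:-→d4:-→d5:-→d6:-→d7:-→d8:-→d9:-→d10:-→d11:-→d12:-→d13:-→d14:-→d15:-→d16:H3→d17:-→d18:-→d19:H2 -> H2
  add 120.248.57.121/32 -> H3 at depth 32
  add 171.212.212.248/32 -> H2 at depth 32
  lookup 120.248.57.121: bits 01111000111110000011100101111001 walk d0:-→d1:-→d2:-→d3:-→d4:-→d5:-→d6:-→d7:-→d8:-→d9:-→d10:-→d11:-→d12:H1→d13:-→d14:-→d15:-→d16:-→d17:-→d18:-→d19:-→d20:-→d21:-→d22:-→d23:-→d24:-→d25:-→d26:-→d27:-→d28:-→d29:-→d30:-→d31:-→d32:H3 -> H3
  del 120.248.57.121/32 (clear depth 32)
  add 171.212.212.240/28 -> H5 at depth 28
  add 171.212.212.248/32 -> H6 at depth 32
  lookup 98.111.29.42: bits 01100010011011110001110100101010 walk d0:-→d1:-→d2:-→d3:-→d4:-→d5:-→d6:-→d7:-→d8:-→d9:-→d10:-→d11:-→d12:-→d13:-→d14:-→d15:-→d16:-→d17:-→d18:-→d19:-→d20:-→d21:-→d22:-→d23:-→d24:-→d25:-→d26:-→d27:-→d28:-→d29:-→d30:-→d31:-→d32:H2 -> H2
  lookup 171.212.212.248: bits 10101011110101001101010011111000 walk d0:-→d1:-→d2:-→d3:-→d4:-→d5:-→d6:-→d7:-→d8:-→d9:-→d10:-→d11:-→d12:-→d13:-→d14:-→d15:-→d16:H3→d17:-→d18:-→d19:H2→d20:H3→d21:-→d22:-→d23:-→d24:-→d25:-→d26:-→d27:-→d28:H5→d29:-→d30:-→d31:-→d32:H6 -> H6
  lookup 171.212.208.0: bits 101010111101010011010 walk d0:-→d1:-→d2:-→d3:-→d4:-→d5:-→d6:-→d7:-→d8:-→d9:-→d10:-→d11:-→d12:-→d13:-→d14:-→d15:-→d16:H3→d17:-→d18:-→d19:H2→d20:H3→d21:- -> H3
  lookup 171.212.193.165: bits 1010101111010100110 walk d0:-→d1:-→d2:-→d3:-→d4:-→d5:-→d6:-→d7:-→d8:-→d9:-→d10:-→d11:-→d12:-→d13:-→d14:-→d15:-→d16:H3→d17:-→d18:-→d19:H2 -> H2
  add 171.0.0.0/8 -> H0 at depth 8
  add 98.111.29.42/32 -> H1 at depth 32
  lookup 171.212.208.0: bits 101010111101010011010 walk d0:-→d1:-→d2:-→d3:-→d4:-→d5:-→d6:-→d7:-→d8:H0→d9:-→d10:-→d11:-→d12:-→d13:-→d14:-→d15:-→d16:H3→d17:-→d18:-→d19:H2→d20:H3→d21:- -> H3

== LOOKUPS ==
["H1","H3","H1","H3","H2","H2","H3","H2","H6","H3","H2","H3"]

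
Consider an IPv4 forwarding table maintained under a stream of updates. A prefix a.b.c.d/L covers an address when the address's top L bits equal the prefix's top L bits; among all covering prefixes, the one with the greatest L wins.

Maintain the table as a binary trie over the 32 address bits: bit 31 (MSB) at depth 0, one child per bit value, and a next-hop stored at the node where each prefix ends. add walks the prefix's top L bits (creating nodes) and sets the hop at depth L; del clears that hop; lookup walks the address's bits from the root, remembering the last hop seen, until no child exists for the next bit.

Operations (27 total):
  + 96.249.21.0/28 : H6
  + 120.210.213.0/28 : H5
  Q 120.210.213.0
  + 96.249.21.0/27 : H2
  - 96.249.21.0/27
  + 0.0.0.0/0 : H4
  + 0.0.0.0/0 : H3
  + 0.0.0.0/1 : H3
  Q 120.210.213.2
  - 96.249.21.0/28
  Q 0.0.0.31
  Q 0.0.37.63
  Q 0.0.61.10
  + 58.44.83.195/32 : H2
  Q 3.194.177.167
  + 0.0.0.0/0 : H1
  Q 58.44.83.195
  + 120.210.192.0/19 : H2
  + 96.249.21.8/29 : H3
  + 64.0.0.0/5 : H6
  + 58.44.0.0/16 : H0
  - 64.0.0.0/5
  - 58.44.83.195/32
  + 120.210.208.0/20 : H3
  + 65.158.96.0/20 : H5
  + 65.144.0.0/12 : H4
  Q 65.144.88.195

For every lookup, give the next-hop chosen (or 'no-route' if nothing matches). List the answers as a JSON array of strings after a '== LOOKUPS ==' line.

Apply in order:
  add 96.249.21.0/28 -> H6 at depth 28
  add 120.210.213.0/28 -> H5 at depth 28
  Q 120.210.213.0: descend 0111100011010010110101010000 ; hops seen [H5] ; pick H5
  add 96.249.21.0/27 -> H2 at depth 27
  del 96.249.21.0/27 (clear depth 27)
  add 0.0.0.0/0 -> H4 at depth 0
  add 0.0.0.0/0 -> H3 at depth 0
  add 0.0.0.0/1 -> H3 at depth 1
  Q 120.210.213.2: descend 0111100011010010110101010000 ; hops seen [H3,H3,H5] ; pick H5
  del 96.249.21.0/28 (clear depth 28)
  Q 0.0.0.31: descend 0 ; hops seen [H3,H3] ; pick H3
  Q 0.0.37.63: descend 0 ; hops seen [H3,H3] ; pick H3
  Q 0.0.61.10: descend 0 ; hops seen [H3,H3] ; pick H3
  add 58.44.83.195/32 -> H2 at depth 32
  Q 3.194.177.167: descend 00 ; hops seen [H3,H3] ; pick H3
  add 0.0.0.0/0 -> H1 at depth 0
  Q 58.44.83.195: descend 00111010001011000101001111000011 ; hops seen [H1,H3,H2] ; pick H2
  add 120.210.192.0/19 -> H2 at depth 19
  add 96.249.21.8/29 -> H3 at depth 29
  add 64.0.0.0/5 -> H6 at depth 5
  add 58.44.0.0/16 -> H0 at depth 16
  del 64.0.0.0/5 (clear depth 5)
  del 58.44.83.195/32 (clear depth 32)
  add 120.210.208.0/20 -> H3 at depth 20
  add 65.158.96.0/20 -> H5 at depth 20
  add 65.144.0.0/12 -> H4 at depth 12
  Q 65.144.88.195: descend 010000011001 ; hops seen [H1,H3,H4] ; pick H4

== LOOKUPS ==
["H5","H5","H3","H3","H3","H3","H2","H4"]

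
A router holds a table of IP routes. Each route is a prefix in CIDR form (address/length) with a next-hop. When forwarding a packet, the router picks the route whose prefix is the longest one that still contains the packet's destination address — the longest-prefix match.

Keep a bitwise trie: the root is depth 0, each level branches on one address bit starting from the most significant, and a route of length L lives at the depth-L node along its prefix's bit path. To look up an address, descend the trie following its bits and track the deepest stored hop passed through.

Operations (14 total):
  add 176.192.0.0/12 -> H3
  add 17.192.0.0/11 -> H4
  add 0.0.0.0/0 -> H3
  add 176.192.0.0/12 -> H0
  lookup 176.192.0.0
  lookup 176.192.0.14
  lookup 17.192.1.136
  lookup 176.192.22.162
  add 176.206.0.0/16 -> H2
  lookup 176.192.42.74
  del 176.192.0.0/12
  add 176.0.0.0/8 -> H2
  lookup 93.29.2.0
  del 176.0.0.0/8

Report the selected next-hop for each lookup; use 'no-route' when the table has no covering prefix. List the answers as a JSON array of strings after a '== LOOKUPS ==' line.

Apply in order:
  + 176.192.0.0/12 (H3) depth=12
  + 17.192.0.0/11 (H4) depth=11
  + 0.0.0.0/0 (H3) depth=0
  + 176.192.0.0/12 (H0) depth=12
  lookup 176.192.0.0: bits 101100001100 walk d0:H3→d1:-→d2:-→d3:-→d4:-→d5:-→d6:-→d7:-→d8:-→d9:-→d10:-→d11:-→d12:H0 -> H0
  lookup 176.192.0.14: bits 101100001100 walk d0:H3→d1:-→d2:-→d3:-→d4:-→d5:-→d6:-→d7:-→d8:-→d9:-→d10:-→d11:-→d12:H0 -> H0
  lookup 17.192.1.136: bits 00010001110 walk d0:H3→d1:-→d2:-→d3:-→d4:-→d5:-→d6:-→d7:-→d8:-→d9:-→d10:-→d11:H4 -> H4
  lookup 176.192.22.162: bits 101100001100 walk d0:H3→d1:-→d2:-→d3:-→d4:-→d5:-→d6:-→d7:-→d8:-→d9:-→d10:-→d11:-→d12:H0 -> H0
  + 176.206.0.0/16 (H2) depth=16
  lookup 176.192.42.74: bits 101100001100 walk d0:H3→d1:-→d2:-→d3:-→d4:-→d5:-→d6:-→d7:-→d8:-→d9:-→d10:-→d11:-→d12:H0 -> H0
  del 176.192.0.0/12 (clear depth 12)
  + 176.0.0.0/8 (H2) depth=8
  lookup 93.29.2.0: bits 0 walk d0:H3→d1:- -> H3
  del 176.0.0.0/8 (clear depth 8)

== LOOKUPS ==
["H0","H0","H4","H0","H0","H3"]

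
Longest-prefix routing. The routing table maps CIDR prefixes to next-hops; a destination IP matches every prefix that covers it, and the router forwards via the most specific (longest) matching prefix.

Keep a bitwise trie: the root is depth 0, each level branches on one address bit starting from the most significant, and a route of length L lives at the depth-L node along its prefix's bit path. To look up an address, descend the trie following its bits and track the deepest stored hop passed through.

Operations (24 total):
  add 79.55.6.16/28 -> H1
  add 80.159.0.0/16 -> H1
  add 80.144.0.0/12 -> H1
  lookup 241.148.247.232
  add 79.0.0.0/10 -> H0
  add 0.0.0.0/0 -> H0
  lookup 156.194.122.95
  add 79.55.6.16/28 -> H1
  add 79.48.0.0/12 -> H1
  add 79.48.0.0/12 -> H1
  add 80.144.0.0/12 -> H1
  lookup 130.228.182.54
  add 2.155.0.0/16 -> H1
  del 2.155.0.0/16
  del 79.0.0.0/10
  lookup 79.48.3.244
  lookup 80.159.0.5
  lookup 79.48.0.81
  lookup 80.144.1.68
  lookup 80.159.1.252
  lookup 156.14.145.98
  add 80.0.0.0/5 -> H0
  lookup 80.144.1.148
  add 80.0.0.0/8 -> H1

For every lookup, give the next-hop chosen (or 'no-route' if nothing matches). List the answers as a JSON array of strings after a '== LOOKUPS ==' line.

Trace:
  add 79.55.6.16/28 -> H1 at depth 28
  add 80.159.0.0/16 -> H1 at depth 16
  add 80.144.0.0/12 -> H1 at depth 12
  lookup 241.148.247.232: bits ε walk d0:- -> no-route
  add 79.0.0.0/10 -> H0 at depth 10
  add 0.0.0.0/0 -> H0 at depth 0
  lookup 156.194.122.95: bits ε walk d0:H0 -> H0
  add 79.55.6.16/28 -> H1 at depth 28
  add 79.48.0.0/12 -> H1 at depth 12
  add 79.48.0.0/12 -> H1 at depth 12
  add 80.144.0.0/12 -> H1 at depth 12
  lookup 130.228.182.54: bits ε walk d0:H0 -> H0
  add 2.155.0.0/16 -> H1 at depth 16
  del 2.155.0.0/16 (clear depth 16)
  del 79.0.0.0/10 (clear depth 10)
  lookup 79.48.3.244: bits 0100111100110 walk d0:H0→d1:-→d2:-→d3:-→d4:-→d5:-→d6:-→d7:-→d8:-→d9:-→d10:-→d11:-→d12:H1→d13:- -> H1
  lookup 80.159.0.5: bits 0101000010011111 walk d0:H0→d1:-→d2:-→d3:-→d4:-→d5:-→d6:-→d7:-→d8:-→d9:-→d10:-→d11:-→d12:H1→d13:-→d14:-→d15:-→d16:H1 -> H1
  lookup 79.48.0.81: bits 0100111100110 walk d0:H0→d1:-→d2:-→d3:-→d4:-→d5:-→d6:-→d7:-→d8:-→d9:-→d10:-→d11:-→d12:H1→d13:- -> H1
  lookup 80.144.1.68: bits 010100001001 walk d0:H0→d1:-→d2:-→d3:-→d4:-→d5:-→d6:-→d7:-→d8:-→d9:-→d10:-→d11:-→d12:H1 -> H1
  lookup 80.159.1.252: bits 0101000010011111 walk d0:H0→d1:-→d2:-→d3:-→d4:-→d5:-→d6:-→d7:-→d8:-→d9:-→d10:-→d11:-→d12:H1→d13:-→d14:-→d15:-→d16:H1 -> H1
  lookup 156.14.145.98: bits ε walk d0:H0 -> H0
  add 80.0.0.0/5 -> H0 at depth 5
  lookup 80.144.1.148: bits 010100001001 walk d0:H0→d1:-→d2:-→d3:-→d4:-→d5:H0→d6:-→d7:-→d8:-→d9:-→d10:-→d11:-→d12:H1 -> H1
  add 80.0.0.0/8 -> H1 at depth 8

== LOOKUPS ==
["no-route","H0","H0","H1","H1","H1","H1","H1","H0","H1"]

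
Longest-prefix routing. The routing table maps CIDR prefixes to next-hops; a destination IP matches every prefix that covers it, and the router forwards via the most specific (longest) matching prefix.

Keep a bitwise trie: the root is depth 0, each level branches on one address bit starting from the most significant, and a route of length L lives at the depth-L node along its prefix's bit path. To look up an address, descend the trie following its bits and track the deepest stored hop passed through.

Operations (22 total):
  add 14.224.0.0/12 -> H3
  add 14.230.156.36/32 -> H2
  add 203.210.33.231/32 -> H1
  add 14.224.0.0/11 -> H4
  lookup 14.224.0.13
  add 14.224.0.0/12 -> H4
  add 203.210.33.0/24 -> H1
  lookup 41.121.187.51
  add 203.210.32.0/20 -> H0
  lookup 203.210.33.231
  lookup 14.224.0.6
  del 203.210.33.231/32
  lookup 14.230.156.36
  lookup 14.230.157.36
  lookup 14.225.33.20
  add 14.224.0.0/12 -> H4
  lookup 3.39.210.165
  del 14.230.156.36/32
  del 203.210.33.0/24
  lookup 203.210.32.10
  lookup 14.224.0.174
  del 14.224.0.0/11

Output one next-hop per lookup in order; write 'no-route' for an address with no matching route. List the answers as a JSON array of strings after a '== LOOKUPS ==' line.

Process each operation:
  + 14.224.0.0/12 (H3) depth=12
  + 14.230.156.36/32 (H2) depth=32
  + 203.210.33.231/32 (H1) depth=32
  + 14.224.0.0/11 (H4) depth=11
  lookup 14.224.0.13: bits 0000111011100 walk d0:-→d1:-→d2:-→d3:-→d4:-→d5:-→d6:-→d7:-→d8:-→d9:-→d10:-→d11:H4→d12:H3→d13:- -> H3
  + 14.224.0.0/12 (H4) depth=12
  + 203.210.33.0/24 (H1) depth=24
  lookup 41.121.187.51: bits 00 walk d0:-→d1:-→d2:- -> no-route
  + 203.210.32.0/20 (H0) depth=20
  lookup 203.210.33.231: bits 11001011110100100010000111100111 walk d0:-→d1:-→d2:-→d3:-→d4:-→d5:-→d6:-→d7:-→d8:-→d9:-→d10:-→d11:-→d12:-→d13:-→d14:-→d15:-→d16:-→d17:-→d18:-→d19:-→d20:H0→d21:-→d22:-→d23:-→d24:H1→d25:-→d26:-→d27:-→d28:-→d29:-→d30:-→d31:-→d32:H1 -> H1
  lookup 14.224.0.6: bits 0000111011100 walk d0:-→d1:-→d2:-→d3:-→d4:-→d5:-→d6:-→d7:-→d8:-→d9:-→d10:-→d11:H4→d12:H4→d13:- -> H4
  - 203.210.33.231/32 clear@32
  lookup 14.230.156.36: bits 00001110111001101001110000100100 walk d0:-→d1:-→d2:-→d3:-→d4:-→d5:-→d6:-→d7:-→d8:-→d9:-→d10:-→d11:H4→d12:H4→d13:-→d14:-→d15:-→d16:-→d17:-→d18:-→d19:-→d20:-→d21:-→d22:-→d23:-→d24:-→d25:-→d26:-→d27:-→d28:-→d29:-→d30:-→d31:-→d32:H2 -> H2
  lookup 14.230.157.36: bits 00001110111001101001110 walk d0:-→d1:-→d2:-→d3:-→d4:-→d5:-→d6:-→d7:-→d8:-→d9:-→d10:-→d11:H4→d12:H4→d13:-→d14:-→d15:-→d16:-→d17:-→d18:-→d19:-→d20:-→d21:-→d22:-→d23:- -> H4
  lookup 14.225.33.20: bits 0000111011100 walk d0:-→d1:-→d2:-→d3:-→d4:-→d5:-→d6:-→d7:-→d8:-→d9:-→d10:-→d11:H4→d12:H4→d13:- -> H4
  + 14.224.0.0/12 (H4) depth=12
  lookup 3.39.210.165: bits 0000 walk d0:-→d1:-→d2:-→d3:-→d4:- -> no-route
  - 14.230.156.36/32 clear@32
  - 203.210.33.0/24 clear@24
  lookup 203.210.32.10: bits 11001011110100100010000 walk d0:-→d1:-→d2:-→d3:-→d4:-→d5:-→d6:-→d7:-→d8:-→d9:-→d10:-→d11:-→d12:-→d13:-→d14:-→d15:-→d16:-→d17:-→d18:-→d19:-→d20:H0→d21:-→d22:-→d23:- -> H0
  lookup 14.224.0.174: bits 0000111011100 walk d0:-→d1:-→d2:-→d3:-→d4:-→d5:-→d6:-→d7:-→d8:-→d9:-→d10:-→d11:H4→d12:H4→d13:- -> H4
  - 14.224.0.0/11 clear@11

== LOOKUPS ==
["H3","no-route","H1","H4","H2","H4","H4","no-route","H0","H4"]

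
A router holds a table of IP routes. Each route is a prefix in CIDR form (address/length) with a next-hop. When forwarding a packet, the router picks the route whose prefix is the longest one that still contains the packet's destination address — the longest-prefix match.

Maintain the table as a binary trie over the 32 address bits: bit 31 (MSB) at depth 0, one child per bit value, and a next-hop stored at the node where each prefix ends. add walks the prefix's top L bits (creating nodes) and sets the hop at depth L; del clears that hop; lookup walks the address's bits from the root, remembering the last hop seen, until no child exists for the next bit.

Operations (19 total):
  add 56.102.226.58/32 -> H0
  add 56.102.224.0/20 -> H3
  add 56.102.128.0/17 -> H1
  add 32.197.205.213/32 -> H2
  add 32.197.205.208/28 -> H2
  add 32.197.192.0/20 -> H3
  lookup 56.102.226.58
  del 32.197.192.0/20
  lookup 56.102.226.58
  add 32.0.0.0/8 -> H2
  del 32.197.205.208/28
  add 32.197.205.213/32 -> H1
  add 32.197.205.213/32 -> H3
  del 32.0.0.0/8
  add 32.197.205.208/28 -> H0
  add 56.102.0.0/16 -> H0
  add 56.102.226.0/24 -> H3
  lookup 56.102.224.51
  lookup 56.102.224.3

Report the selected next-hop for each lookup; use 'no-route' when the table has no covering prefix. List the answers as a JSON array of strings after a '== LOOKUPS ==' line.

Trace:
  + 56.102.226.58/32 (H0) depth=32
  + 56.102.224.0/20 (H3) depth=20
  + 56.102.128.0/17 (H1) depth=17
  + 32.197.205.213/32 (H2) depth=32
  + 32.197.205.208/28 (H2) depth=28
  + 32.197.192.0/20 (H3) depth=20
  Q 56.102.226.58: descend 00111000011001101110001000111010 ; hops seen [H1,H3,H0] ; pick H0
  - 32.197.192.0/20 clear@20
  Q 56.102.226.58: descend 00111000011001101110001000111010 ; hops seen [H1,H3,H0] ; pick H0
  + 32.0.0.0/8 (H2) depth=8
  - 32.197.205.208/28 clear@28
  + 32.197.205.213/32 (H1) depth=32
  + 32.197.205.213/32 (H3) depth=32
  - 32.0.0.0/8 clear@8
  + 32.197.205.208/28 (H0) depth=28
  + 56.102.0.0/16 (H0) depth=16
  + 56.102.226.0/24 (H3) depth=24
  Q 56.102.224.51: descend 0011100001100110111000 ; hops seen [H0,H1,H3] ; pick H3
  Q 56.102.224.3: descend 0011100001100110111000 ; hops seen [H0,H1,H3] ; pick H3

== LOOKUPS ==
["H0","H0","H3","H3"]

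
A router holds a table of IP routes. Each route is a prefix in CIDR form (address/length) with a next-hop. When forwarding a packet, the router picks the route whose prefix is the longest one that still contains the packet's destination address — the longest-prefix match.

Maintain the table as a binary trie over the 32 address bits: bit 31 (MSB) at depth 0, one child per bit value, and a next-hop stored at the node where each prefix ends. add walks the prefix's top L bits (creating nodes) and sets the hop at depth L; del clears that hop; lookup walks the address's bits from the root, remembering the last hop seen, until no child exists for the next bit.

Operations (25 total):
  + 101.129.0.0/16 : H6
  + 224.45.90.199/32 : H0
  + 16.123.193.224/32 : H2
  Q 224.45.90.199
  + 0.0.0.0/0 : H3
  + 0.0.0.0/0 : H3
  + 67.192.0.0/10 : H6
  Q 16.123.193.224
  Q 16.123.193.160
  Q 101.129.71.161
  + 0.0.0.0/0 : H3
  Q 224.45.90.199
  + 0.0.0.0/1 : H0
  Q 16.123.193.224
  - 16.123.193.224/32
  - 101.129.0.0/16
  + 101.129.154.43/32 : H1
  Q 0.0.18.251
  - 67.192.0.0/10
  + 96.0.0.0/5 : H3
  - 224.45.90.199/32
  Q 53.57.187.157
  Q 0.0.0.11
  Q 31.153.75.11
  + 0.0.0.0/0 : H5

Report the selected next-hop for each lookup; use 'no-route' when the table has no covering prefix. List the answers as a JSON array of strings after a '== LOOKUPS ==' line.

Apply in order:
  add 101.129.0.0/16 -> H6 at depth 16
  add 224.45.90.199/32 -> H0 at depth 32
  add 16.123.193.224/32 -> H2 at depth 32
  ? 224.45.90.199  path d0:-→d1:-→d2:-→d3:-→d4:-→d5:-→d6:-→d7:-→d8:-→d9:-→d10:-→d11:-→d12:-→d13:-→d14:-→d15:-→d16:-→d17:-→d18:-→d19:-→d20:-→d21:-→d22:-→d23:-→d24:-→d25:-→d26:-→d27:-→d28:-→d29:-→d30:-→d31:-→d32:H0  best=H0
  add 0.0.0.0/0 -> H3 at depth 0
  add 0.0.0.0/0 -> H3 at depth 0
  add 67.192.0.0/10 -> H6 at depth 10
  ? 16.123.193.224  path d0:H3→d1:-→d2:-→d3:-→d4:-→d5:-→d6:-→d7:-→d8:-→d9:-→d10:-→d11:-→d12:-→d13:-→d14:-→d15:-→d16:-→d17:-→d18:-→d19:-→d20:-→d21:-→d22:-→d23:-→d24:-→d25:-→d26:-→d27:-→d28:-→d29:-→d30:-→d31:-→d32:H2  best=H2
  ? 16.123.193.160  path d0:H3→d1:-→d2:-→d3:-→d4:-→d5:-→d6:-→d7:-→d8:-→d9:-→d10:-→d11:-→d12:-→d13:-→d14:-→d15:-→d16:-→d17:-→d18:-→d19:-→d20:-→d21:-→d22:-→d23:-→d24:-→d25:-  best=H3
  ? 101.129.71.161  path d0:H3→d1:-→d2:-→d3:-→d4:-→d5:-→d6:-→d7:-→d8:-→d9:-→d10:-→d11:-→d12:-→d13:-→d14:-→d15:-→d16:H6  best=H6
  add 0.0.0.0/0 -> H3 at depth 0
  ? 224.45.90.199  path d0:H3→d1:-→d2:-→d3:-→d4:-→d5:-→d6:-→d7:-→d8:-→d9:-→d10:-→d11:-→d12:-→d13:-→d14:-→d15:-→d16:-→d17:-→d18:-→d19:-→d20:-→d21:-→d22:-→d23:-→d24:-→d25:-→d26:-→d27:-→d28:-→d29:-→d30:-→d31:-→d32:H0  best=H0
  add 0.0.0.0/1 -> H0 at depth 1
  ? 16.123.193.224  path d0:H3→d1:H0→d2:-→d3:-→d4:-→d5:-→d6:-→d7:-→d8:-→d9:-→d10:-→d11:-→d12:-→d13:-→d14:-→d15:-→d16:-→d17:-→d18:-→d19:-→d20:-→d21:-→d22:-→d23:-→d24:-→d25:-→d26:-→d27:-→d28:-→d29:-→d30:-→d31:-→d32:H2  best=H2
  - 16.123.193.224/32 clear@32
  - 101.129.0.0/16 clear@16
  add 101.129.154.43/32 -> H1 at depth 32
  ? 0.0.18.251  path d0:H3→d1:H0→d2:-→d3:-  best=H0
  - 67.192.0.0/10 clear@10
  add 96.0.0.0/5 -> H3 at depth 5
  - 224.45.90.199/32 clear@32
  ? 53.57.187.157  path d0:H3→d1:H0→d2:-  best=H0
  ? 0.0.0.11  path d0:H3→d1:H0→d2:-→d3:-  best=H0
  ? 31.153.75.11  path d0:H3→d1:H0→d2:-→d3:-→d4:-  best=H0
  add 0.0.0.0/0 -> H5 at depth 0

== LOOKUPS ==
["H0","H2","H3","H6","H0","H2","H0","H0","H0","H0"]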